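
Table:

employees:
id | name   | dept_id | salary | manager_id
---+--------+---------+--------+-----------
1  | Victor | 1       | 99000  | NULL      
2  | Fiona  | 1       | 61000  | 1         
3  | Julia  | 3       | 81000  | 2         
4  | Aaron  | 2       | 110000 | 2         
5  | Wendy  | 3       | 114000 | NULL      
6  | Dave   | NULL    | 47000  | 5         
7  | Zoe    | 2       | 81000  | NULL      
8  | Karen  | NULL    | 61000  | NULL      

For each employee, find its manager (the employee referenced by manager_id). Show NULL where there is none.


This is a self-join: employees is joined to a second copy of itself, matching each row's manager_id to another row's id. Use LEFT JOIN so rows with manager_id=NULL are kept.
  - employee 1 (Victor): manager_id=NULL -> NULL
  - employee 2 (Fiona): manager_id=1 -> Victor
  - employee 3 (Julia): manager_id=2 -> Fiona
  - employee 4 (Aaron): manager_id=2 -> Fiona
  - employee 5 (Wendy): manager_id=NULL -> NULL
  - employee 6 (Dave): manager_id=5 -> Wendy
  - employee 7 (Zoe): manager_id=NULL -> NULL
  - employee 8 (Karen): manager_id=NULL -> NULL

SQL:
SELECT a.name AS item, b.name AS manager
FROM employees a
LEFT JOIN employees b ON a.manager_id = b.id

Result:
item   | manager
-------+--------
Victor | NULL   
Fiona  | Victor 
Julia  | Fiona  
Aaron  | Fiona  
Wendy  | NULL   
Dave   | Wendy  
Zoe    | NULL   
Karen  | NULL   


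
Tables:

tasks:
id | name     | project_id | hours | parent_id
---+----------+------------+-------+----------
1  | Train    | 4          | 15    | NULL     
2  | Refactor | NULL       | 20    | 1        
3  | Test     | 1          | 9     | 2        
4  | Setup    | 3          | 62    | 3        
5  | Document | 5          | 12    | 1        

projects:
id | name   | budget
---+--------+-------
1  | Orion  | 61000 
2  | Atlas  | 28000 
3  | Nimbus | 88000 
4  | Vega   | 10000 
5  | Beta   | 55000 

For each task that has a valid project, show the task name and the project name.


INNER JOIN keeps only tasks rows whose project_id matches an id in projects. Walk through each task:
  - task 1 (Train): project_id=4 -> matches Vega
  - task 2 (Refactor): project_id=NULL, no match -> dropped
  - task 3 (Test): project_id=1 -> matches Orion
  - task 4 (Setup): project_id=3 -> matches Nimbus
  - task 5 (Document): project_id=5 -> matches Beta
So 1 of 5 rows is dropped.

SQL:
SELECT a.name, b.name AS project
FROM tasks a
INNER JOIN projects b ON a.project_id = b.id

Result:
name     | project
---------+--------
Train    | Vega   
Test     | Orion  
Setup    | Nimbus 
Document | Beta   


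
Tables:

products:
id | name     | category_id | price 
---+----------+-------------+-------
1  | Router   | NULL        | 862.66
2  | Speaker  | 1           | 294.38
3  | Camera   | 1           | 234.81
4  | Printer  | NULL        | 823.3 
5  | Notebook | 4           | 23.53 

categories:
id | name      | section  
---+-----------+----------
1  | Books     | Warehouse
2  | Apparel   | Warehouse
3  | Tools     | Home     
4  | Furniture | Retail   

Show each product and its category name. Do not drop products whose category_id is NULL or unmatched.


LEFT JOIN keeps every row from products (the left table); where category_id has no match in categories, the category columns become NULL. Walk through each product:
  - product 1 (Router): category_id=NULL, no match -> kept with NULL
  - product 2 (Speaker): category_id=1 -> matches Books
  - product 3 (Camera): category_id=1 -> matches Books
  - product 4 (Printer): category_id=NULL, no match -> kept with NULL
  - product 5 (Notebook): category_id=4 -> matches Furniture
All 5 rows appear; 2 have NULL category.

SQL:
SELECT a.name, b.name AS category
FROM products a
LEFT JOIN categories b ON a.category_id = b.id

Result:
name     | category 
---------+----------
Router   | NULL     
Speaker  | Books    
Camera   | Books    
Printer  | NULL     
Notebook | Furniture


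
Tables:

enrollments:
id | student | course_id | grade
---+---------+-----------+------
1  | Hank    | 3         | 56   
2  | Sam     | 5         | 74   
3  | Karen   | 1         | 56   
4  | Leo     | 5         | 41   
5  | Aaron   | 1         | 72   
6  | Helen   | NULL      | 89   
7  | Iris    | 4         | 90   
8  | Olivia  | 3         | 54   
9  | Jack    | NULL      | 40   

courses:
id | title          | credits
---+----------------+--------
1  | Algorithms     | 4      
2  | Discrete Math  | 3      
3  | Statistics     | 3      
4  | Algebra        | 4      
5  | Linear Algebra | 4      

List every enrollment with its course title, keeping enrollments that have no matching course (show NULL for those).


LEFT JOIN keeps every row from enrollments (the left table); where course_id has no match in courses, the course columns become NULL. Walk through each enrollment:
  - enrollment 1 (Hank): course_id=3 -> matches Statistics
  - enrollment 2 (Sam): course_id=5 -> matches Linear Algebra
  - enrollment 3 (Karen): course_id=1 -> matches Algorithms
  - enrollment 4 (Leo): course_id=5 -> matches Linear Algebra
  - enrollment 5 (Aaron): course_id=1 -> matches Algorithms
  - enrollment 6 (Helen): course_id=NULL, no match -> kept with NULL
  - enrollment 7 (Iris): course_id=4 -> matches Algebra
  - enrollment 8 (Olivia): course_id=3 -> matches Statistics
  - enrollment 9 (Jack): course_id=NULL, no match -> kept with NULL
All 9 rows appear; 2 have NULL course.

SQL:
SELECT a.student, b.title AS course
FROM enrollments a
LEFT JOIN courses b ON a.course_id = b.id

Result:
student | course        
--------+---------------
Hank    | Statistics    
Sam     | Linear Algebra
Karen   | Algorithms    
Leo     | Linear Algebra
Aaron   | Algorithms    
Helen   | NULL          
Iris    | Algebra       
Olivia  | Statistics    
Jack    | NULL          


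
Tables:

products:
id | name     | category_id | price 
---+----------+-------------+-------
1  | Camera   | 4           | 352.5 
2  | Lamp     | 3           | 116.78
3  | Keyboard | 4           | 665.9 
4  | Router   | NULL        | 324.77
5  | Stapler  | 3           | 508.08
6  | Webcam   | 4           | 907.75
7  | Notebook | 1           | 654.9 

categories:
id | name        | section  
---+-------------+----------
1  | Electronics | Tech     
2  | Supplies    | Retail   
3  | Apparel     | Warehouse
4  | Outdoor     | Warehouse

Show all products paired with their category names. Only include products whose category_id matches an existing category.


INNER JOIN keeps only products rows whose category_id matches an id in categories. Walk through each product:
  - product 1 (Camera): category_id=4 -> matches Outdoor
  - product 2 (Lamp): category_id=3 -> matches Apparel
  - product 3 (Keyboard): category_id=4 -> matches Outdoor
  - product 4 (Router): category_id=NULL, no match -> dropped
  - product 5 (Stapler): category_id=3 -> matches Apparel
  - product 6 (Webcam): category_id=4 -> matches Outdoor
  - product 7 (Notebook): category_id=1 -> matches Electronics
So 1 of 7 rows is dropped.

SQL:
SELECT a.name, b.name AS category
FROM products a
INNER JOIN categories b ON a.category_id = b.id

Result:
name     | category   
---------+------------
Camera   | Outdoor    
Lamp     | Apparel    
Keyboard | Outdoor    
Stapler  | Apparel    
Webcam   | Outdoor    
Notebook | Electronics


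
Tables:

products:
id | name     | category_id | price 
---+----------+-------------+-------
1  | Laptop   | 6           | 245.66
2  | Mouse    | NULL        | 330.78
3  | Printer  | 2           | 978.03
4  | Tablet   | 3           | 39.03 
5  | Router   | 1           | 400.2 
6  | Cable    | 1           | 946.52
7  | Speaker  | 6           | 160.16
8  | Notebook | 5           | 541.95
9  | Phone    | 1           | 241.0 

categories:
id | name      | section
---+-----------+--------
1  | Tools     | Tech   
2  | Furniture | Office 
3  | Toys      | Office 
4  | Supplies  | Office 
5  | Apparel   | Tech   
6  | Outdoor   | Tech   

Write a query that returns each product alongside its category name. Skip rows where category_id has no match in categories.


INNER JOIN keeps only products rows whose category_id matches an id in categories. Walk through each product:
  - product 1 (Laptop): category_id=6 -> matches Outdoor
  - product 2 (Mouse): category_id=NULL, no match -> dropped
  - product 3 (Printer): category_id=2 -> matches Furniture
  - product 4 (Tablet): category_id=3 -> matches Toys
  - product 5 (Router): category_id=1 -> matches Tools
  - product 6 (Cable): category_id=1 -> matches Tools
  - product 7 (Speaker): category_id=6 -> matches Outdoor
  - product 8 (Notebook): category_id=5 -> matches Apparel
  - product 9 (Phone): category_id=1 -> matches Tools
So 1 of 9 rows is dropped.

SQL:
SELECT a.name, b.name AS category
FROM products a
INNER JOIN categories b ON a.category_id = b.id

Result:
name     | category 
---------+----------
Laptop   | Outdoor  
Printer  | Furniture
Tablet   | Toys     
Router   | Tools    
Cable    | Tools    
Speaker  | Outdoor  
Notebook | Apparel  
Phone    | Tools    


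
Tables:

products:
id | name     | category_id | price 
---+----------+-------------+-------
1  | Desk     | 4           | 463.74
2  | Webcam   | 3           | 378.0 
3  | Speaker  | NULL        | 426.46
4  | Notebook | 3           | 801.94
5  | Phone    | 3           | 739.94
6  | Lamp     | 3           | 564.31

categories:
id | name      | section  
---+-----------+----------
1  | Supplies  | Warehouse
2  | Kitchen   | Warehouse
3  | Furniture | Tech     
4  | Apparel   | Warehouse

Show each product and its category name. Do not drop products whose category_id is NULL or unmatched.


LEFT JOIN keeps every row from products (the left table); where category_id has no match in categories, the category columns become NULL. Walk through each product:
  - product 1 (Desk): category_id=4 -> matches Apparel
  - product 2 (Webcam): category_id=3 -> matches Furniture
  - product 3 (Speaker): category_id=NULL, no match -> kept with NULL
  - product 4 (Notebook): category_id=3 -> matches Furniture
  - product 5 (Phone): category_id=3 -> matches Furniture
  - product 6 (Lamp): category_id=3 -> matches Furniture
All 6 rows appear; 1 has NULL category.

SQL:
SELECT a.name, b.name AS category
FROM products a
LEFT JOIN categories b ON a.category_id = b.id

Result:
name     | category 
---------+----------
Desk     | Apparel  
Webcam   | Furniture
Speaker  | NULL     
Notebook | Furniture
Phone    | Furniture
Lamp     | Furniture


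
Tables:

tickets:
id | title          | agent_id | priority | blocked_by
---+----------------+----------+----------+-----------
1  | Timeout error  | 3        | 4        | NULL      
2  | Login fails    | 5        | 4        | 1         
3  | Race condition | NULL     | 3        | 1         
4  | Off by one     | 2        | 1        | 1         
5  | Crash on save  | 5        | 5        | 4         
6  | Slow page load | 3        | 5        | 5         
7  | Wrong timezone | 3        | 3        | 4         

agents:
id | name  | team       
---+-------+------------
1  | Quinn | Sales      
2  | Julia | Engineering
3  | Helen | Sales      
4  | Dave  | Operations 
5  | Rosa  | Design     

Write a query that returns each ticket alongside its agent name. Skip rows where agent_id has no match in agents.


INNER JOIN keeps only tickets rows whose agent_id matches an id in agents. Walk through each ticket:
  - ticket 1 (Timeout error): agent_id=3 -> matches Helen
  - ticket 2 (Login fails): agent_id=5 -> matches Rosa
  - ticket 3 (Race condition): agent_id=NULL, no match -> dropped
  - ticket 4 (Off by one): agent_id=2 -> matches Julia
  - ticket 5 (Crash on save): agent_id=5 -> matches Rosa
  - ticket 6 (Slow page load): agent_id=3 -> matches Helen
  - ticket 7 (Wrong timezone): agent_id=3 -> matches Helen
So 1 of 7 rows is dropped.

SQL:
SELECT a.title, b.name AS agent
FROM tickets a
INNER JOIN agents b ON a.agent_id = b.id

Result:
title          | agent
---------------+------
Timeout error  | Helen
Login fails    | Rosa 
Off by one     | Julia
Crash on save  | Rosa 
Slow page load | Helen
Wrong timezone | Helen


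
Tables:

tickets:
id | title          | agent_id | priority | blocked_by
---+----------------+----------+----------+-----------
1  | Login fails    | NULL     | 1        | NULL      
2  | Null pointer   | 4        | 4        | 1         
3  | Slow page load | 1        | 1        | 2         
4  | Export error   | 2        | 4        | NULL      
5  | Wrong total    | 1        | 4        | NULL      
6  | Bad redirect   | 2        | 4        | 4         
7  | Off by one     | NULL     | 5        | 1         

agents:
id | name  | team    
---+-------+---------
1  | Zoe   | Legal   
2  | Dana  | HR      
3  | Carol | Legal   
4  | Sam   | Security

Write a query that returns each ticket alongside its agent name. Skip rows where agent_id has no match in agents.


INNER JOIN keeps only tickets rows whose agent_id matches an id in agents. Walk through each ticket:
  - ticket 1 (Login fails): agent_id=NULL, no match -> dropped
  - ticket 2 (Null pointer): agent_id=4 -> matches Sam
  - ticket 3 (Slow page load): agent_id=1 -> matches Zoe
  - ticket 4 (Export error): agent_id=2 -> matches Dana
  - ticket 5 (Wrong total): agent_id=1 -> matches Zoe
  - ticket 6 (Bad redirect): agent_id=2 -> matches Dana
  - ticket 7 (Off by one): agent_id=NULL, no match -> dropped
So 2 of 7 rows are dropped.

SQL:
SELECT a.title, b.name AS agent
FROM tickets a
INNER JOIN agents b ON a.agent_id = b.id

Result:
title          | agent
---------------+------
Null pointer   | Sam  
Slow page load | Zoe  
Export error   | Dana 
Wrong total    | Zoe  
Bad redirect   | Dana 


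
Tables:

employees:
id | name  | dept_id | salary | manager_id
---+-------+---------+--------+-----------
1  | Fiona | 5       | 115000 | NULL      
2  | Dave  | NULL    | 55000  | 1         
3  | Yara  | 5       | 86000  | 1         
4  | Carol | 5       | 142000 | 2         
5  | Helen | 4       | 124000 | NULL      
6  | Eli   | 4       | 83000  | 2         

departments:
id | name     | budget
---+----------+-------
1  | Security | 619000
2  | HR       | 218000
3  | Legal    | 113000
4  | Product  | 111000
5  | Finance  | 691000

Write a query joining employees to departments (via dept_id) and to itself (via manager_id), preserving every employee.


Two LEFT JOINs from the same base table employees: one to departments via dept_id, one to employees itself via manager_id. Both are LEFT so every employee is preserved.
Match against departments:
  - employee 1 (Fiona): dept_id=5 -> matches Finance
  - employee 2 (Dave): dept_id=NULL, no match -> kept with NULL
  - employee 3 (Yara): dept_id=5 -> matches Finance
  - employee 4 (Carol): dept_id=5 -> matches Finance
  - employee 5 (Helen): dept_id=4 -> matches Product
  - employee 6 (Eli): dept_id=4 -> matches Product
Match against employees (self):
  - employee 1 (Fiona): manager_id=NULL -> NULL
  - employee 2 (Dave): manager_id=1 -> Fiona
  - employee 3 (Yara): manager_id=1 -> Fiona
  - employee 4 (Carol): manager_id=2 -> Dave
  - employee 5 (Helen): manager_id=NULL -> NULL
  - employee 6 (Eli): manager_id=2 -> Dave

SQL:
SELECT a.name, b.name AS department, c.name AS manager
FROM employees a
LEFT JOIN departments b ON a.dept_id = b.id
LEFT JOIN employees c ON a.manager_id = c.id

Result:
name  | department | manager
------+------------+--------
Fiona | Finance    | NULL   
Dave  | NULL       | Fiona  
Yara  | Finance    | Fiona  
Carol | Finance    | Dave   
Helen | Product    | NULL   
Eli   | Product    | Dave   


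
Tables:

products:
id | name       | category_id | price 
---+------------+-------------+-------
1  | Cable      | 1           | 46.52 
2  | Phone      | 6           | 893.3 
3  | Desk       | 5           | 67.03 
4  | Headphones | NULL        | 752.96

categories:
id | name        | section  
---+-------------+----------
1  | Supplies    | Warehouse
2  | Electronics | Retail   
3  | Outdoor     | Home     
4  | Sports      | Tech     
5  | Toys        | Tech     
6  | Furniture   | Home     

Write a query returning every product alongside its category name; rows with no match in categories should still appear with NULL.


LEFT JOIN keeps every row from products (the left table); where category_id has no match in categories, the category columns become NULL. Walk through each product:
  - product 1 (Cable): category_id=1 -> matches Supplies
  - product 2 (Phone): category_id=6 -> matches Furniture
  - product 3 (Desk): category_id=5 -> matches Toys
  - product 4 (Headphones): category_id=NULL, no match -> kept with NULL
All 4 rows appear; 1 has NULL category.

SQL:
SELECT a.name, b.name AS category
FROM products a
LEFT JOIN categories b ON a.category_id = b.id

Result:
name       | category 
-----------+----------
Cable      | Supplies 
Phone      | Furniture
Desk       | Toys     
Headphones | NULL     


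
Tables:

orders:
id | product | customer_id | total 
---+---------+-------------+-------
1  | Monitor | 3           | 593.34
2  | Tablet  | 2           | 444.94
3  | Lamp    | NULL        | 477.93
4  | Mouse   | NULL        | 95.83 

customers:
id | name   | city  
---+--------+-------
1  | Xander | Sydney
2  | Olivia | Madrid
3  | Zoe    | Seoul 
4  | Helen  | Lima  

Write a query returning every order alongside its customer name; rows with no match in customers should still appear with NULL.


LEFT JOIN keeps every row from orders (the left table); where customer_id has no match in customers, the customer columns become NULL. Walk through each order:
  - order 1 (Monitor): customer_id=3 -> matches Zoe
  - order 2 (Tablet): customer_id=2 -> matches Olivia
  - order 3 (Lamp): customer_id=NULL, no match -> kept with NULL
  - order 4 (Mouse): customer_id=NULL, no match -> kept with NULL
All 4 rows appear; 2 have NULL customer.

SQL:
SELECT a.product, b.name AS customer
FROM orders a
LEFT JOIN customers b ON a.customer_id = b.id

Result:
product | customer
--------+---------
Monitor | Zoe     
Tablet  | Olivia  
Lamp    | NULL    
Mouse   | NULL    


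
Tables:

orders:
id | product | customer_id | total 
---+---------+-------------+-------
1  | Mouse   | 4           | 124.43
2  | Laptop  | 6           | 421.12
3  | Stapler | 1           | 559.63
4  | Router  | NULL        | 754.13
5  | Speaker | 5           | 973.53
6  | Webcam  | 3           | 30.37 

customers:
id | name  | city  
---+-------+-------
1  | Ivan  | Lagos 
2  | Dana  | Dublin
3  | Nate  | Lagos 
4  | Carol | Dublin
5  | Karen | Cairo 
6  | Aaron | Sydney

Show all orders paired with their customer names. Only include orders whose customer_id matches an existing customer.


INNER JOIN keeps only orders rows whose customer_id matches an id in customers. Walk through each order:
  - order 1 (Mouse): customer_id=4 -> matches Carol
  - order 2 (Laptop): customer_id=6 -> matches Aaron
  - order 3 (Stapler): customer_id=1 -> matches Ivan
  - order 4 (Router): customer_id=NULL, no match -> dropped
  - order 5 (Speaker): customer_id=5 -> matches Karen
  - order 6 (Webcam): customer_id=3 -> matches Nate
So 1 of 6 rows is dropped.

SQL:
SELECT a.product, b.name AS customer
FROM orders a
INNER JOIN customers b ON a.customer_id = b.id

Result:
product | customer
--------+---------
Mouse   | Carol   
Laptop  | Aaron   
Stapler | Ivan    
Speaker | Karen   
Webcam  | Nate    


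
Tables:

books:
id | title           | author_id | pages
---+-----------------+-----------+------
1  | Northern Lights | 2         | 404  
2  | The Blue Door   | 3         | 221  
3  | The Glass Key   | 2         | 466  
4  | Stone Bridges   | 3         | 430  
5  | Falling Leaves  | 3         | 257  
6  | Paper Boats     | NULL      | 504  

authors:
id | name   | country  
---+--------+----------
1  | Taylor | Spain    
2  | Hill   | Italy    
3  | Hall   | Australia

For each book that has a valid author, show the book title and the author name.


INNER JOIN keeps only books rows whose author_id matches an id in authors. Walk through each book:
  - book 1 (Northern Lights): author_id=2 -> matches Hill
  - book 2 (The Blue Door): author_id=3 -> matches Hall
  - book 3 (The Glass Key): author_id=2 -> matches Hill
  - book 4 (Stone Bridges): author_id=3 -> matches Hall
  - book 5 (Falling Leaves): author_id=3 -> matches Hall
  - book 6 (Paper Boats): author_id=NULL, no match -> dropped
So 1 of 6 rows is dropped.

SQL:
SELECT a.title, b.name AS author
FROM books a
INNER JOIN authors b ON a.author_id = b.id

Result:
title           | author
----------------+-------
Northern Lights | Hill  
The Blue Door   | Hall  
The Glass Key   | Hill  
Stone Bridges   | Hall  
Falling Leaves  | Hall  


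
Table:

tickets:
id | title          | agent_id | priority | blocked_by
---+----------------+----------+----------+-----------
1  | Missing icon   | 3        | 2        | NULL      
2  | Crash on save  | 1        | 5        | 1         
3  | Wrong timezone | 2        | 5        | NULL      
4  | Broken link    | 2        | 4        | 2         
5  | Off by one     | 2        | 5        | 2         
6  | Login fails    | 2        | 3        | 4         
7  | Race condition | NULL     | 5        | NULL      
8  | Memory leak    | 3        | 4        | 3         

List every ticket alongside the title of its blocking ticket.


This is a self-join: tickets is joined to a second copy of itself, matching each row's blocked_by to another row's id. Use LEFT JOIN so rows with blocked_by=NULL are kept.
  - ticket 1 (Missing icon): blocked_by=NULL -> NULL
  - ticket 2 (Crash on save): blocked_by=1 -> Missing icon
  - ticket 3 (Wrong timezone): blocked_by=NULL -> NULL
  - ticket 4 (Broken link): blocked_by=2 -> Crash on save
  - ticket 5 (Off by one): blocked_by=2 -> Crash on save
  - ticket 6 (Login fails): blocked_by=4 -> Broken link
  - ticket 7 (Race condition): blocked_by=NULL -> NULL
  - ticket 8 (Memory leak): blocked_by=3 -> Wrong timezone

SQL:
SELECT a.title AS item, b.title AS blocked_by
FROM tickets a
LEFT JOIN tickets b ON a.blocked_by = b.id

Result:
item           | blocked_by    
---------------+---------------
Missing icon   | NULL          
Crash on save  | Missing icon  
Wrong timezone | NULL          
Broken link    | Crash on save 
Off by one     | Crash on save 
Login fails    | Broken link   
Race condition | NULL          
Memory leak    | Wrong timezone


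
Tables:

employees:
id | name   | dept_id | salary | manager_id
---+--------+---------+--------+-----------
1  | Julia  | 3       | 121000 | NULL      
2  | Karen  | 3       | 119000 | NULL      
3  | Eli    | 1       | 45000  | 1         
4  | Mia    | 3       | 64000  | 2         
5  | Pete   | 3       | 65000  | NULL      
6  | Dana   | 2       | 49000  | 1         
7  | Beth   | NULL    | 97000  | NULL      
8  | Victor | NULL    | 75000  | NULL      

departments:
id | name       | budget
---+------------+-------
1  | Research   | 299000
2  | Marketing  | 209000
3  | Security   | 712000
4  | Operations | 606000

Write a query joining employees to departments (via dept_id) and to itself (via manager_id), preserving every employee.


Two LEFT JOINs from the same base table employees: one to departments via dept_id, one to employees itself via manager_id. Both are LEFT so every employee is preserved.
Match against departments:
  - employee 1 (Julia): dept_id=3 -> matches Security
  - employee 2 (Karen): dept_id=3 -> matches Security
  - employee 3 (Eli): dept_id=1 -> matches Research
  - employee 4 (Mia): dept_id=3 -> matches Security
  - employee 5 (Pete): dept_id=3 -> matches Security
  - employee 6 (Dana): dept_id=2 -> matches Marketing
  - employee 7 (Beth): dept_id=NULL, no match -> kept with NULL
  - employee 8 (Victor): dept_id=NULL, no match -> kept with NULL
Match against employees (self):
  - employee 1 (Julia): manager_id=NULL -> NULL
  - employee 2 (Karen): manager_id=NULL -> NULL
  - employee 3 (Eli): manager_id=1 -> Julia
  - employee 4 (Mia): manager_id=2 -> Karen
  - employee 5 (Pete): manager_id=NULL -> NULL
  - employee 6 (Dana): manager_id=1 -> Julia
  - employee 7 (Beth): manager_id=NULL -> NULL
  - employee 8 (Victor): manager_id=NULL -> NULL

SQL:
SELECT a.name, b.name AS department, c.name AS manager
FROM employees a
LEFT JOIN departments b ON a.dept_id = b.id
LEFT JOIN employees c ON a.manager_id = c.id

Result:
name   | department | manager
-------+------------+--------
Julia  | Security   | NULL   
Karen  | Security   | NULL   
Eli    | Research   | Julia  
Mia    | Security   | Karen  
Pete   | Security   | NULL   
Dana   | Marketing  | Julia  
Beth   | NULL       | NULL   
Victor | NULL       | NULL   


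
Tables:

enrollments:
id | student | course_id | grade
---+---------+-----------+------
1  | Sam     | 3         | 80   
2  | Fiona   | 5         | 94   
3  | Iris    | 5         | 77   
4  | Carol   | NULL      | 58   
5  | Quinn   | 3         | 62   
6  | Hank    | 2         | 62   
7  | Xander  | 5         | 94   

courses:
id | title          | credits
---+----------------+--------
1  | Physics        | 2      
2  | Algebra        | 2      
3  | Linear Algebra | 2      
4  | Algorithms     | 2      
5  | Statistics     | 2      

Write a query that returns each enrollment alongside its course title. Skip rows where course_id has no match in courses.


INNER JOIN keeps only enrollments rows whose course_id matches an id in courses. Walk through each enrollment:
  - enrollment 1 (Sam): course_id=3 -> matches Linear Algebra
  - enrollment 2 (Fiona): course_id=5 -> matches Statistics
  - enrollment 3 (Iris): course_id=5 -> matches Statistics
  - enrollment 4 (Carol): course_id=NULL, no match -> dropped
  - enrollment 5 (Quinn): course_id=3 -> matches Linear Algebra
  - enrollment 6 (Hank): course_id=2 -> matches Algebra
  - enrollment 7 (Xander): course_id=5 -> matches Statistics
So 1 of 7 rows is dropped.

SQL:
SELECT a.student, b.title AS course
FROM enrollments a
INNER JOIN courses b ON a.course_id = b.id

Result:
student | course        
--------+---------------
Sam     | Linear Algebra
Fiona   | Statistics    
Iris    | Statistics    
Quinn   | Linear Algebra
Hank    | Algebra       
Xander  | Statistics    


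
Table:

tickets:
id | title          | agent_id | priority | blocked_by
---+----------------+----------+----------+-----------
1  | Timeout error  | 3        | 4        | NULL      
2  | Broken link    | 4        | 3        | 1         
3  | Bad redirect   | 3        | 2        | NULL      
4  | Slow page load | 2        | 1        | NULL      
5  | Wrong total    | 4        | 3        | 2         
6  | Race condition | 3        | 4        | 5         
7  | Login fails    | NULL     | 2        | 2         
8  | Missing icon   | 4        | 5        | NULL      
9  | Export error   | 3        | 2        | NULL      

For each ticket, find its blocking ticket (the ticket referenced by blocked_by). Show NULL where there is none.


This is a self-join: tickets is joined to a second copy of itself, matching each row's blocked_by to another row's id. Use LEFT JOIN so rows with blocked_by=NULL are kept.
  - ticket 1 (Timeout error): blocked_by=NULL -> NULL
  - ticket 2 (Broken link): blocked_by=1 -> Timeout error
  - ticket 3 (Bad redirect): blocked_by=NULL -> NULL
  - ticket 4 (Slow page load): blocked_by=NULL -> NULL
  - ticket 5 (Wrong total): blocked_by=2 -> Broken link
  - ticket 6 (Race condition): blocked_by=5 -> Wrong total
  - ticket 7 (Login fails): blocked_by=2 -> Broken link
  - ticket 8 (Missing icon): blocked_by=NULL -> NULL
  - ticket 9 (Export error): blocked_by=NULL -> NULL

SQL:
SELECT a.title AS item, b.title AS blocked_by
FROM tickets a
LEFT JOIN tickets b ON a.blocked_by = b.id

Result:
item           | blocked_by   
---------------+--------------
Timeout error  | NULL         
Broken link    | Timeout error
Bad redirect   | NULL         
Slow page load | NULL         
Wrong total    | Broken link  
Race condition | Wrong total  
Login fails    | Broken link  
Missing icon   | NULL         
Export error   | NULL         


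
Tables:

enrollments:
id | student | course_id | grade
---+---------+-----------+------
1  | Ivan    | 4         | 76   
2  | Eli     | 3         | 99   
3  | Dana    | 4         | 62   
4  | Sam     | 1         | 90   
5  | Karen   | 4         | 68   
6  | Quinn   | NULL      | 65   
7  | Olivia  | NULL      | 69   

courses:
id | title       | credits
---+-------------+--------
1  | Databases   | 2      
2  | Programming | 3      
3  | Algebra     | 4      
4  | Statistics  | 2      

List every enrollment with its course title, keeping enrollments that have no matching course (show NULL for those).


LEFT JOIN keeps every row from enrollments (the left table); where course_id has no match in courses, the course columns become NULL. Walk through each enrollment:
  - enrollment 1 (Ivan): course_id=4 -> matches Statistics
  - enrollment 2 (Eli): course_id=3 -> matches Algebra
  - enrollment 3 (Dana): course_id=4 -> matches Statistics
  - enrollment 4 (Sam): course_id=1 -> matches Databases
  - enrollment 5 (Karen): course_id=4 -> matches Statistics
  - enrollment 6 (Quinn): course_id=NULL, no match -> kept with NULL
  - enrollment 7 (Olivia): course_id=NULL, no match -> kept with NULL
All 7 rows appear; 2 have NULL course.

SQL:
SELECT a.student, b.title AS course
FROM enrollments a
LEFT JOIN courses b ON a.course_id = b.id

Result:
student | course    
--------+-----------
Ivan    | Statistics
Eli     | Algebra   
Dana    | Statistics
Sam     | Databases 
Karen   | Statistics
Quinn   | NULL      
Olivia  | NULL      


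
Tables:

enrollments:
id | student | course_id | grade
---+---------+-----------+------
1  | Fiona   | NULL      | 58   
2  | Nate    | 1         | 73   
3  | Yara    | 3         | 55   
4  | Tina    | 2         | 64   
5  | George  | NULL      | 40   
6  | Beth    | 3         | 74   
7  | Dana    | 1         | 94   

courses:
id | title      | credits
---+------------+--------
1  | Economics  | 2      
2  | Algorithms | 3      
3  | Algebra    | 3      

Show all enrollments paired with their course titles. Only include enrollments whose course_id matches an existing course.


INNER JOIN keeps only enrollments rows whose course_id matches an id in courses. Walk through each enrollment:
  - enrollment 1 (Fiona): course_id=NULL, no match -> dropped
  - enrollment 2 (Nate): course_id=1 -> matches Economics
  - enrollment 3 (Yara): course_id=3 -> matches Algebra
  - enrollment 4 (Tina): course_id=2 -> matches Algorithms
  - enrollment 5 (George): course_id=NULL, no match -> dropped
  - enrollment 6 (Beth): course_id=3 -> matches Algebra
  - enrollment 7 (Dana): course_id=1 -> matches Economics
So 2 of 7 rows are dropped.

SQL:
SELECT a.student, b.title AS course
FROM enrollments a
INNER JOIN courses b ON a.course_id = b.id

Result:
student | course    
--------+-----------
Nate    | Economics 
Yara    | Algebra   
Tina    | Algorithms
Beth    | Algebra   
Dana    | Economics 


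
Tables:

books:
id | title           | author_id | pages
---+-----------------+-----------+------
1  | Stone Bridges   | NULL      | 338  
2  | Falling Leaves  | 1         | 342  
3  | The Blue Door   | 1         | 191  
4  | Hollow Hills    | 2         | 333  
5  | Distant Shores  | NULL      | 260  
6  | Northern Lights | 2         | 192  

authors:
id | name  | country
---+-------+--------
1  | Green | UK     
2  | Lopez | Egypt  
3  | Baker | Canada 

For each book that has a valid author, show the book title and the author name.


INNER JOIN keeps only books rows whose author_id matches an id in authors. Walk through each book:
  - book 1 (Stone Bridges): author_id=NULL, no match -> dropped
  - book 2 (Falling Leaves): author_id=1 -> matches Green
  - book 3 (The Blue Door): author_id=1 -> matches Green
  - book 4 (Hollow Hills): author_id=2 -> matches Lopez
  - book 5 (Distant Shores): author_id=NULL, no match -> dropped
  - book 6 (Northern Lights): author_id=2 -> matches Lopez
So 2 of 6 rows are dropped.

SQL:
SELECT a.title, b.name AS author
FROM books a
INNER JOIN authors b ON a.author_id = b.id

Result:
title           | author
----------------+-------
Falling Leaves  | Green 
The Blue Door   | Green 
Hollow Hills    | Lopez 
Northern Lights | Lopez 


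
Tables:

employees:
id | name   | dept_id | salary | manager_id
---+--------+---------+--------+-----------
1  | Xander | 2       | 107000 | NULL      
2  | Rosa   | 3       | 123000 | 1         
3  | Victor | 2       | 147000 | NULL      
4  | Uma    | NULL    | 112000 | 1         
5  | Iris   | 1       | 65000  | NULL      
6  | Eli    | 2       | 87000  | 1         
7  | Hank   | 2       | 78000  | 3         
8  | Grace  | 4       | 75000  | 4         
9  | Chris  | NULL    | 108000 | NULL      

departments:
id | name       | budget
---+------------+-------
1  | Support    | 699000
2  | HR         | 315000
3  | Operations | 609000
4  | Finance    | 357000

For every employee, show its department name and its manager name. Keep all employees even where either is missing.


Two LEFT JOINs from the same base table employees: one to departments via dept_id, one to employees itself via manager_id. Both are LEFT so every employee is preserved.
Match against departments:
  - employee 1 (Xander): dept_id=2 -> matches HR
  - employee 2 (Rosa): dept_id=3 -> matches Operations
  - employee 3 (Victor): dept_id=2 -> matches HR
  - employee 4 (Uma): dept_id=NULL, no match -> kept with NULL
  - employee 5 (Iris): dept_id=1 -> matches Support
  - employee 6 (Eli): dept_id=2 -> matches HR
  - employee 7 (Hank): dept_id=2 -> matches HR
  - employee 8 (Grace): dept_id=4 -> matches Finance
  - employee 9 (Chris): dept_id=NULL, no match -> kept with NULL
Match against employees (self):
  - employee 1 (Xander): manager_id=NULL -> NULL
  - employee 2 (Rosa): manager_id=1 -> Xander
  - employee 3 (Victor): manager_id=NULL -> NULL
  - employee 4 (Uma): manager_id=1 -> Xander
  - employee 5 (Iris): manager_id=NULL -> NULL
  - employee 6 (Eli): manager_id=1 -> Xander
  - employee 7 (Hank): manager_id=3 -> Victor
  - employee 8 (Grace): manager_id=4 -> Uma
  - employee 9 (Chris): manager_id=NULL -> NULL

SQL:
SELECT a.name, b.name AS department, c.name AS manager
FROM employees a
LEFT JOIN departments b ON a.dept_id = b.id
LEFT JOIN employees c ON a.manager_id = c.id

Result:
name   | department | manager
-------+------------+--------
Xander | HR         | NULL   
Rosa   | Operations | Xander 
Victor | HR         | NULL   
Uma    | NULL       | Xander 
Iris   | Support    | NULL   
Eli    | HR         | Xander 
Hank   | HR         | Victor 
Grace  | Finance    | Uma    
Chris  | NULL       | NULL   


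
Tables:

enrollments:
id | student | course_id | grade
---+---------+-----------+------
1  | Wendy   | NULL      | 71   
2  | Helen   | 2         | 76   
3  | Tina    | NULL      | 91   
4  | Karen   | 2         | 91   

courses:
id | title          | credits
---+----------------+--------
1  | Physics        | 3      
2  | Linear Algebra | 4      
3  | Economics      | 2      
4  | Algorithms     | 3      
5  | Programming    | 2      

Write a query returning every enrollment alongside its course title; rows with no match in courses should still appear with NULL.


LEFT JOIN keeps every row from enrollments (the left table); where course_id has no match in courses, the course columns become NULL. Walk through each enrollment:
  - enrollment 1 (Wendy): course_id=NULL, no match -> kept with NULL
  - enrollment 2 (Helen): course_id=2 -> matches Linear Algebra
  - enrollment 3 (Tina): course_id=NULL, no match -> kept with NULL
  - enrollment 4 (Karen): course_id=2 -> matches Linear Algebra
All 4 rows appear; 2 have NULL course.

SQL:
SELECT a.student, b.title AS course
FROM enrollments a
LEFT JOIN courses b ON a.course_id = b.id

Result:
student | course        
--------+---------------
Wendy   | NULL          
Helen   | Linear Algebra
Tina    | NULL          
Karen   | Linear Algebra


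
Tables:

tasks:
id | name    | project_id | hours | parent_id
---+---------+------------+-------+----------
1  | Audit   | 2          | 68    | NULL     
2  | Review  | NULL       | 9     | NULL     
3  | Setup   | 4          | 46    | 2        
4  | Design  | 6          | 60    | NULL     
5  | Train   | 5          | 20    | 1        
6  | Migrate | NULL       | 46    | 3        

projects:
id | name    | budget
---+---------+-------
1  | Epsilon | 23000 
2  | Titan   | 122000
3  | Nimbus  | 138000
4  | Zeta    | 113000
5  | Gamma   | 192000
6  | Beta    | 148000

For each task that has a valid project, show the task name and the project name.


INNER JOIN keeps only tasks rows whose project_id matches an id in projects. Walk through each task:
  - task 1 (Audit): project_id=2 -> matches Titan
  - task 2 (Review): project_id=NULL, no match -> dropped
  - task 3 (Setup): project_id=4 -> matches Zeta
  - task 4 (Design): project_id=6 -> matches Beta
  - task 5 (Train): project_id=5 -> matches Gamma
  - task 6 (Migrate): project_id=NULL, no match -> dropped
So 2 of 6 rows are dropped.

SQL:
SELECT a.name, b.name AS project
FROM tasks a
INNER JOIN projects b ON a.project_id = b.id

Result:
name   | project
-------+--------
Audit  | Titan  
Setup  | Zeta   
Design | Beta   
Train  | Gamma  


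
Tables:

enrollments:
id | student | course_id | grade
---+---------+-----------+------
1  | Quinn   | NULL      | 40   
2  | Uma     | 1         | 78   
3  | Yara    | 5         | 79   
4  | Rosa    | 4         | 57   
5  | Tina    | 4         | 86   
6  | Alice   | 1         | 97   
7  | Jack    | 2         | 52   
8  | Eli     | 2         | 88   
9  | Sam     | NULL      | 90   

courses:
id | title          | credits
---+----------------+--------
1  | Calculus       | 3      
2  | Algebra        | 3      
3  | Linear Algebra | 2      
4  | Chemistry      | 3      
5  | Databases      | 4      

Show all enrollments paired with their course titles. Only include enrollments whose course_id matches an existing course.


INNER JOIN keeps only enrollments rows whose course_id matches an id in courses. Walk through each enrollment:
  - enrollment 1 (Quinn): course_id=NULL, no match -> dropped
  - enrollment 2 (Uma): course_id=1 -> matches Calculus
  - enrollment 3 (Yara): course_id=5 -> matches Databases
  - enrollment 4 (Rosa): course_id=4 -> matches Chemistry
  - enrollment 5 (Tina): course_id=4 -> matches Chemistry
  - enrollment 6 (Alice): course_id=1 -> matches Calculus
  - enrollment 7 (Jack): course_id=2 -> matches Algebra
  - enrollment 8 (Eli): course_id=2 -> matches Algebra
  - enrollment 9 (Sam): course_id=NULL, no match -> dropped
So 2 of 9 rows are dropped.

SQL:
SELECT a.student, b.title AS course
FROM enrollments a
INNER JOIN courses b ON a.course_id = b.id

Result:
student | course   
--------+----------
Uma     | Calculus 
Yara    | Databases
Rosa    | Chemistry
Tina    | Chemistry
Alice   | Calculus 
Jack    | Algebra  
Eli     | Algebra  


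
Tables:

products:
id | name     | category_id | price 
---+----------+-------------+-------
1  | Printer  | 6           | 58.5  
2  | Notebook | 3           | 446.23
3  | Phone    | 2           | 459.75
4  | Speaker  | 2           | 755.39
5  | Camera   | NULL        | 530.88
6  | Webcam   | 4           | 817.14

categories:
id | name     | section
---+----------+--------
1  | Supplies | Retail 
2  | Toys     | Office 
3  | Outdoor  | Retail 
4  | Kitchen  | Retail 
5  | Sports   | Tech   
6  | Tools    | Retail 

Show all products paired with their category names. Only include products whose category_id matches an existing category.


INNER JOIN keeps only products rows whose category_id matches an id in categories. Walk through each product:
  - product 1 (Printer): category_id=6 -> matches Tools
  - product 2 (Notebook): category_id=3 -> matches Outdoor
  - product 3 (Phone): category_id=2 -> matches Toys
  - product 4 (Speaker): category_id=2 -> matches Toys
  - product 5 (Camera): category_id=NULL, no match -> dropped
  - product 6 (Webcam): category_id=4 -> matches Kitchen
So 1 of 6 rows is dropped.

SQL:
SELECT a.name, b.name AS category
FROM products a
INNER JOIN categories b ON a.category_id = b.id

Result:
name     | category
---------+---------
Printer  | Tools   
Notebook | Outdoor 
Phone    | Toys    
Speaker  | Toys    
Webcam   | Kitchen 


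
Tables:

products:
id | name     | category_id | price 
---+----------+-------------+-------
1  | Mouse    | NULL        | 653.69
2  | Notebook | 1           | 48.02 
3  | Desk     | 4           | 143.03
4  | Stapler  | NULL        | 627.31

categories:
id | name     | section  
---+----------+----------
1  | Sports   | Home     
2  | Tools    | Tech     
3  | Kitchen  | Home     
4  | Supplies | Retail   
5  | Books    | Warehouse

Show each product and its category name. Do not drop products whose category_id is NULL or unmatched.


LEFT JOIN keeps every row from products (the left table); where category_id has no match in categories, the category columns become NULL. Walk through each product:
  - product 1 (Mouse): category_id=NULL, no match -> kept with NULL
  - product 2 (Notebook): category_id=1 -> matches Sports
  - product 3 (Desk): category_id=4 -> matches Supplies
  - product 4 (Stapler): category_id=NULL, no match -> kept with NULL
All 4 rows appear; 2 have NULL category.

SQL:
SELECT a.name, b.name AS category
FROM products a
LEFT JOIN categories b ON a.category_id = b.id

Result:
name     | category
---------+---------
Mouse    | NULL    
Notebook | Sports  
Desk     | Supplies
Stapler  | NULL    
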